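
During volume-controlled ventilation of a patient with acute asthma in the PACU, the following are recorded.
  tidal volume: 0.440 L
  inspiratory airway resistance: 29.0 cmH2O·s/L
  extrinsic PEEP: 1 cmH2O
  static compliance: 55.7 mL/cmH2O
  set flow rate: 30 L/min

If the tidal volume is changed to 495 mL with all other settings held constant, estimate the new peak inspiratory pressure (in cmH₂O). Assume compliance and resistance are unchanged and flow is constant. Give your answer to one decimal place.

24.4

Flow: 30 L/min ÷ 60 = 0.5 L/s.
PIP = Vt/C + R·V̇ + PEEP (constant-flow equation of motion).
Only the elastic term changes: ΔPIP = ΔVt / C = (495 − 440) / 55.7 = 0.9874 cmH2O.
Original PIP = 440/55.7 + 29.0×0.5 + 1 = 23.399 cmH2O; new PIP = 23.399 + (0.9874) = 24.386 cmH2O.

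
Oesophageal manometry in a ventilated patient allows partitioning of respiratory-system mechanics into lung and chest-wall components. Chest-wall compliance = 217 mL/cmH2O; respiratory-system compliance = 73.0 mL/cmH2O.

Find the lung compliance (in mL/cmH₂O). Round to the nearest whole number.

110

1/CL = 1/Crs − 1/Ccw.
1/CL = 1/73.0 − 1/217 = 0.00909.
CL = 110.01 mL/cmH2O.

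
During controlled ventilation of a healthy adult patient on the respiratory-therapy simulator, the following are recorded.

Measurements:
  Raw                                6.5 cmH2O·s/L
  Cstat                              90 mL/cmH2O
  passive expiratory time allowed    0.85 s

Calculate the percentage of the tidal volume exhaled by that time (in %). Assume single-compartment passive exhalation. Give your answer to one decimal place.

τ = R × C = 6.5 × 90 mL/cmH2O = 6.5 × 0.090 L/cmH2O = 0.585 s.
Passive exhalation: V(t)/V₀ = e^(−t/τ) = e^(−0.85/0.585) = 0.2339.
Fraction exhaled = 1 − 0.2339 = 0.7661 → 76.61%.

76.6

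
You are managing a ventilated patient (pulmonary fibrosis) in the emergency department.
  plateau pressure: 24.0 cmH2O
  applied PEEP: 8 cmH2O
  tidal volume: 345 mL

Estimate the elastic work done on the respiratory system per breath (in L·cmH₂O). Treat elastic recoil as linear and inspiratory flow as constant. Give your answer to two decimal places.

Elastic work ≈ ½ × (Pplat − PEEP) × Vt = 0.5 × (24.0 − 8) × 0.345 L = 0.5 × 16.0 × 0.345 = 2.76 L·cmH2O.

2.76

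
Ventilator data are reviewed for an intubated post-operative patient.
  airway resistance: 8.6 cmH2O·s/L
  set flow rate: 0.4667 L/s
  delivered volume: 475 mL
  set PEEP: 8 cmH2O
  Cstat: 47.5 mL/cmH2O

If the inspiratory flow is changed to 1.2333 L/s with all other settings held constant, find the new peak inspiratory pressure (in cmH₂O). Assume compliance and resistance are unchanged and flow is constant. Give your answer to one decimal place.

28.6

PIP = Vt/C + R·V̇ + PEEP (constant-flow equation of motion).
Only the resistive term changes: ΔPIP = R × ΔV̇ = 8.6 × (1.2333 − 0.4667) = 8.6 × 0.7666 = 6.593 cmH2O.
Original PIP = 475/47.5 + 8.6×0.4667 + 8 = 22.014 cmH2O; new PIP = 22.014 + (6.593) = 28.607 cmH2O.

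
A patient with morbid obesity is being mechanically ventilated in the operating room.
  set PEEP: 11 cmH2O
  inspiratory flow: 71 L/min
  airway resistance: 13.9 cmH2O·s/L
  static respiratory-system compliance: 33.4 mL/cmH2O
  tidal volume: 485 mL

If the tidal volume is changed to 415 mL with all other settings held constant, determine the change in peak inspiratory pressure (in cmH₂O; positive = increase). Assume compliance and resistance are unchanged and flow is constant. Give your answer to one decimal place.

PIP = Vt/C + R·V̇ + PEEP (constant-flow equation of motion).
Only the elastic term changes: ΔPIP = ΔVt / C = (415 − 485) / 33.4 = -2.096 cmH2O.

-2.1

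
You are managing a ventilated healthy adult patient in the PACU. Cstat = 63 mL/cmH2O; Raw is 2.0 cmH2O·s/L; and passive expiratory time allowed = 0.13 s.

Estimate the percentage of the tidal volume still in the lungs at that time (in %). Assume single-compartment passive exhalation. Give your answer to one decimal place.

τ = R × C = 2.0 × 63 mL/cmH2O = 2.0 × 0.063 L/cmH2O = 0.126 s.
Passive exhalation: V(t)/V₀ = e^(−t/τ) = e^(−0.13/0.126) = 0.3564.
Fraction remaining = 0.3564 → 35.64%.

35.6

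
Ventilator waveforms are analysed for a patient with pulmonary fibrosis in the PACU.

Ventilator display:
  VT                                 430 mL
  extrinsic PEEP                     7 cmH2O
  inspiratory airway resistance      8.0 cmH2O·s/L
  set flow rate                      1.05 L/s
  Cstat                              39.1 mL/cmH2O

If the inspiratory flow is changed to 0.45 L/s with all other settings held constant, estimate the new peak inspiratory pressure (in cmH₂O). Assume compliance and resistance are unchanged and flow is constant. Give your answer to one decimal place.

PIP = Vt/C + R·V̇ + PEEP (constant-flow equation of motion).
Only the resistive term changes: ΔPIP = R × ΔV̇ = 8.0 × (0.45 − 1.05) = 8.0 × -0.6 = -4.8 cmH2O.
Original PIP = 430/39.1 + 8.0×1.05 + 7 = 26.397 cmH2O; new PIP = 26.397 + (-4.8) = 21.597 cmH2O.

21.6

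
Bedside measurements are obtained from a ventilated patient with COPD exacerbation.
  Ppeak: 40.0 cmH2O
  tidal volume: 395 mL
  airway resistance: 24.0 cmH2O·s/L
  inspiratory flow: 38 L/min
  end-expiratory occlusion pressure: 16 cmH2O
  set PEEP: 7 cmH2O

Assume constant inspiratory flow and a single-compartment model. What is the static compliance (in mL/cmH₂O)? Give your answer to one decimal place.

Flow: 38 L/min ÷ 60 = 0.6333 L/s.
Total PEEP = 16 cmH2O (set 7 + intrinsic 9); this is the baseline alveolar pressure.
Equation of motion (constant flow): PIP = Vt/C + R·V̇ + PEEP.
Vt/C = PIP − R·V̇ − PEEP = 40.0 − 24.0×0.6333 − 16 = 40.0 − 15.199 − 16 = 8.801 cmH2O.
C = Vt / 8.801 = 395 / 8.801 = 44.881 mL/cmH2O.

44.9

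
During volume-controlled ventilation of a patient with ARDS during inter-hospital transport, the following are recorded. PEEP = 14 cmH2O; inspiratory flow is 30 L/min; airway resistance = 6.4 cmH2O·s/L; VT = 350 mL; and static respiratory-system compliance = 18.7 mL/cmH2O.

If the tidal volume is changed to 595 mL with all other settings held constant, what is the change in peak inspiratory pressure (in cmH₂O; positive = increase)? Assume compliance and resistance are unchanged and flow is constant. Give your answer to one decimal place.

PIP = Vt/C + R·V̇ + PEEP (constant-flow equation of motion).
Only the elastic term changes: ΔPIP = ΔVt / C = (595 − 350) / 18.7 = 13.102 cmH2O.

13.1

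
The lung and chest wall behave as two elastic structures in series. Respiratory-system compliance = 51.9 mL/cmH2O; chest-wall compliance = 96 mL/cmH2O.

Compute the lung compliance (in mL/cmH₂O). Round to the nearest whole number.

113

1/CL = 1/Crs − 1/Ccw.
1/CL = 1/51.9 − 1/96 = 0.008851.
CL = 112.98 mL/cmH2O.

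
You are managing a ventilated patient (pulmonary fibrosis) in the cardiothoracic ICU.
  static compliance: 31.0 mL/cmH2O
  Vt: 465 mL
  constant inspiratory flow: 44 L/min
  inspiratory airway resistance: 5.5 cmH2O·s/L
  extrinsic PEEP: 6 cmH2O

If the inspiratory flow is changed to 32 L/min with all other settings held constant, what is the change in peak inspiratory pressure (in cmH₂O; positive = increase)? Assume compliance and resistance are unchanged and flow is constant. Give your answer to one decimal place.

Flow: 44 L/min ÷ 60 = 0.7333 L/s.
New flow: 32 L/min ÷ 60 = 0.5333 L/s.
PIP = Vt/C + R·V̇ + PEEP (constant-flow equation of motion).
Only the resistive term changes: ΔPIP = R × ΔV̇ = 5.5 × (0.5333 − 0.7333) = 5.5 × -0.2 = -1.1 cmH2O.

-1.1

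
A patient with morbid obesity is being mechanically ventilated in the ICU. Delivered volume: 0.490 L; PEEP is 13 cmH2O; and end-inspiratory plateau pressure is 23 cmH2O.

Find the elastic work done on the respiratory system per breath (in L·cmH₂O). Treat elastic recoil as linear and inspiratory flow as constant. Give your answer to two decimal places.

2.45

Elastic work ≈ ½ × (Pplat − PEEP) × Vt = 0.5 × (23 − 13) × 0.490 L = 0.5 × 10.0 × 0.490 = 2.45 L·cmH2O.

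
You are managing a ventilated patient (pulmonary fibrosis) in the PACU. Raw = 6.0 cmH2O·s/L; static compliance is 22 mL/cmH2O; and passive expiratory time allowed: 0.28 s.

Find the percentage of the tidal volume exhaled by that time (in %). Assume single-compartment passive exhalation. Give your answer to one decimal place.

88.0

τ = R × C = 6.0 × 22 mL/cmH2O = 6.0 × 0.022 L/cmH2O = 0.132 s.
Passive exhalation: V(t)/V₀ = e^(−t/τ) = e^(−0.28/0.132) = 0.1199.
Fraction exhaled = 1 − 0.1199 = 0.8801 → 88.01%.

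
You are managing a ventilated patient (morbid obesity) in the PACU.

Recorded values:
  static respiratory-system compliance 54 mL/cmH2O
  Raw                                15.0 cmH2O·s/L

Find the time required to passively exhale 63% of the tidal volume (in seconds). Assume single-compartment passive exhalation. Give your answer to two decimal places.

0.81

τ = R × C = 15.0 × 54 mL/cmH2O = 15.0 × 0.054 L/cmH2O = 0.81 s.
Exhaled fraction f = 1 − e^(−t/τ) → t = −τ·ln(1 − f) = −0.81·ln(0.37) = 0.8053 s.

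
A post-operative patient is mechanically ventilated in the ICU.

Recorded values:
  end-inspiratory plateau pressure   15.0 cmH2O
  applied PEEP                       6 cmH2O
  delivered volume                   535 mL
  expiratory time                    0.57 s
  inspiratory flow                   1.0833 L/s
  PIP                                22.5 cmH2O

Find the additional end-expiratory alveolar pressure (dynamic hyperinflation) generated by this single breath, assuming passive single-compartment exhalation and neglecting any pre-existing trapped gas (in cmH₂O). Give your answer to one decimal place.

R = (PIP − Pplat)/V̇ = (22.5 − 15.0) / 1.0833 = 7.5/1.0833 = 6.923 cmH2O·s/L.
C = Vt/(Pplat − PEEP) = 535.0 / (15.0 − 6) = 535.0/9.0 = 59.444 mL/cmH2O.
τ = R × C = 6.923 × 0.05944 L/cmH2O = 0.4115 s.
Fraction remaining = e^(−Te/τ) = e^(−0.57/0.4115) = 0.2503; trapped volume = 535.0 × 0.2503 = 133.91 mL.
Additional alveolar pressure from trapping ≈ V_trapped / C = 133.91 / 59.444 = 2.253 cmH2O.

2.3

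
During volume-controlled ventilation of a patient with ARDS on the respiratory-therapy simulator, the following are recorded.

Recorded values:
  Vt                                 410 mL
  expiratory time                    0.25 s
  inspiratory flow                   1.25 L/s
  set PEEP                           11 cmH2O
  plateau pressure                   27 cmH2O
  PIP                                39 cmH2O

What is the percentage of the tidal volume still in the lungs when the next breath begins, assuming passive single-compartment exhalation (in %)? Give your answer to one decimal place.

R = (PIP − Pplat)/V̇ = (39 − 27) / 1.25 = 12.0/1.25 = 9.6 cmH2O·s/L.
C = Vt/(Pplat − PEEP) = 410.0 / (27 − 11) = 410.0/16.0 = 25.625 mL/cmH2O.
τ = R × C = 9.6 × 0.02563 L/cmH2O = 0.246 s.
Fraction remaining at end-expiration = e^(−Te/τ) = e^(−0.25/0.246) = 0.3619 → 36.19%.

36.2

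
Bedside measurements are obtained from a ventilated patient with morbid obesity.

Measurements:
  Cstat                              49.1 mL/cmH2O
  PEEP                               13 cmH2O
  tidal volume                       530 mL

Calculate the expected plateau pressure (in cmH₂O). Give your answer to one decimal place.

23.8

Pplat = PEEP + Vt / Cstat = 13 + 530 / 49.1 = 13 + 10.794 = 23.794 cmH2O.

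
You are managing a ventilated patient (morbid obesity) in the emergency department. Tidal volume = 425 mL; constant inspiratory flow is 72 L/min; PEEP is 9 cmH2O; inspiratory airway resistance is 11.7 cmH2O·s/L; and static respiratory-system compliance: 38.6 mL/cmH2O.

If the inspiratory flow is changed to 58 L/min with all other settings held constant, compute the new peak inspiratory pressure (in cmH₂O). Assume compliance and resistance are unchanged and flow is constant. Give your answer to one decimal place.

31.3

Flow: 72 L/min ÷ 60 = 1.2 L/s.
New flow: 58 L/min ÷ 60 = 0.9667 L/s.
PIP = Vt/C + R·V̇ + PEEP (constant-flow equation of motion).
Only the resistive term changes: ΔPIP = R × ΔV̇ = 11.7 × (0.9667 − 1.2) = 11.7 × -0.2333 = -2.73 cmH2O.
Original PIP = 425/38.6 + 11.7×1.2 + 9 = 34.05 cmH2O; new PIP = 34.05 + (-2.73) = 31.32 cmH2O.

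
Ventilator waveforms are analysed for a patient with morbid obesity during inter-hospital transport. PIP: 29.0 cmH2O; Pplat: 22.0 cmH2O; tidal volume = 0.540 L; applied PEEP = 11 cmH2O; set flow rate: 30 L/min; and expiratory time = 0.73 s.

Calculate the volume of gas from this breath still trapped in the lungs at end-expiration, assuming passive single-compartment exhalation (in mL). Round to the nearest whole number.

Flow: 30 L/min ÷ 60 = 0.5 L/s.
R = (PIP − Pplat)/V̇ = (29.0 − 22.0) / 0.5 = 7.0/0.5 = 14.0 cmH2O·s/L.
C = Vt/(Pplat − PEEP) = 540.0 / (22.0 − 11) = 540.0/11.0 = 49.091 mL/cmH2O.
τ = R × C = 14.0 × 0.04909 L/cmH2O = 0.6873 s.
Fraction remaining = e^(−Te/τ) = e^(−0.73/0.6873) = 0.3457.
Trapped volume = 540.0 × 0.3457 = 186.68 mL.

187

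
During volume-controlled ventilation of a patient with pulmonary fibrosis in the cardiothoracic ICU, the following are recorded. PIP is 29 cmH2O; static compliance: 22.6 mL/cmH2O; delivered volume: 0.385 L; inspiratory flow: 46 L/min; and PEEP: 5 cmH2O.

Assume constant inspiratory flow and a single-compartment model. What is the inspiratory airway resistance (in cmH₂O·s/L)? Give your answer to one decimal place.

9.1

Flow: 46 L/min ÷ 60 = 0.7667 L/s.
Equation of motion (constant flow): PIP = Vt/C + R·V̇ + PEEP.
R·V̇ = PIP − Vt/C − PEEP = 29 − 385/22.6 − 5 = 29 − 17.035 − 5 = 6.965 cmH2O.
R = 6.965 / 0.7667 = 9.084 cmH2O·s/L.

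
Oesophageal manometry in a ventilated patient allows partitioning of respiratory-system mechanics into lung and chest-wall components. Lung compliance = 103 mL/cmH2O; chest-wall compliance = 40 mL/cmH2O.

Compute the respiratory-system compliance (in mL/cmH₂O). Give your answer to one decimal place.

Lung and chest wall are elastances in series: 1/Crs = 1/CL + 1/Ccw.
1/Crs = 1/103 + 1/40 = 0.03471.
Crs = 28.81 mL/cmH2O.

28.8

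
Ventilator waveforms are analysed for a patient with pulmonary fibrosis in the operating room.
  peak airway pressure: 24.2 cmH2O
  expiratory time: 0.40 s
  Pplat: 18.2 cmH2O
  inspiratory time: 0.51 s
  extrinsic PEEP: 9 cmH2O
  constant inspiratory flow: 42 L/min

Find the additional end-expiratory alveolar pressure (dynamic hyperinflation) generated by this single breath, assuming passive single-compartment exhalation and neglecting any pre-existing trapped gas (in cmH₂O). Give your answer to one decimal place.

Flow: 42 L/min ÷ 60 = 0.7 L/s.
Vt = flow × Ti = 0.7 L/s × 0.51 s × 1000 mL/L = 357.0 mL.
R = (PIP − Pplat)/V̇ = (24.2 − 18.2) / 0.7 = 6.0/0.7 = 8.571 cmH2O·s/L.
C = Vt/(Pplat − PEEP) = 357.0 / (18.2 − 9) = 357.0/9.2 = 38.804 mL/cmH2O.
τ = R × C = 8.571 × 0.0388 L/cmH2O = 0.3326 s.
Fraction remaining = e^(−Te/τ) = e^(−0.40/0.3326) = 0.3004; trapped volume = 357.0 × 0.3004 = 107.24 mL.
Additional alveolar pressure from trapping ≈ V_trapped / C = 107.24 / 38.804 = 2.764 cmH2O.

2.8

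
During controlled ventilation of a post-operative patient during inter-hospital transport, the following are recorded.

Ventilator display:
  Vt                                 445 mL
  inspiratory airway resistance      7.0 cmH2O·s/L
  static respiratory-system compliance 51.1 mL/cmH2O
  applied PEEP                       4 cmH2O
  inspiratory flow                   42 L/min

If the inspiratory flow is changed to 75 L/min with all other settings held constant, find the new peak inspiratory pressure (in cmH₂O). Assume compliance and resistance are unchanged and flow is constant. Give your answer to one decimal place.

21.5

Flow: 42 L/min ÷ 60 = 0.7 L/s.
New flow: 75 L/min ÷ 60 = 1.25 L/s.
PIP = Vt/C + R·V̇ + PEEP (constant-flow equation of motion).
Only the resistive term changes: ΔPIP = R × ΔV̇ = 7.0 × (1.25 − 0.7) = 7.0 × 0.55 = 3.85 cmH2O.
Original PIP = 445/51.1 + 7.0×0.7 + 4 = 17.608 cmH2O; new PIP = 17.608 + (3.85) = 21.458 cmH2O.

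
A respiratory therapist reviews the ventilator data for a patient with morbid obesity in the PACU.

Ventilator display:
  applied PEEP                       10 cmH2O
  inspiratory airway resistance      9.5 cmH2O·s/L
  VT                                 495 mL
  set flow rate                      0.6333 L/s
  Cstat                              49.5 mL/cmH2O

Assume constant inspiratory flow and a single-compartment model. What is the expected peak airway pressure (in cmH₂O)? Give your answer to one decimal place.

Equation of motion (constant flow): PIP = Vt/C + R·V̇ + PEEP.
PIP = 495/49.5 + 9.5×0.6333 + 10 = 10.0 + 6.016 + 10 = 26.016 cmH2O.

26.0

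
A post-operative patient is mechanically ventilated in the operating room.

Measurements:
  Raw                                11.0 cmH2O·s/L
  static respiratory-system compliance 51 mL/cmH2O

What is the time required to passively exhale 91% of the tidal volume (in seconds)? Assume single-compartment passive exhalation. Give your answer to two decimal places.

1.35

τ = R × C = 11.0 × 51 mL/cmH2O = 11.0 × 0.051 L/cmH2O = 0.561 s.
Exhaled fraction f = 1 − e^(−t/τ) → t = −τ·ln(1 − f) = −0.561·ln(0.09) = 1.351 s.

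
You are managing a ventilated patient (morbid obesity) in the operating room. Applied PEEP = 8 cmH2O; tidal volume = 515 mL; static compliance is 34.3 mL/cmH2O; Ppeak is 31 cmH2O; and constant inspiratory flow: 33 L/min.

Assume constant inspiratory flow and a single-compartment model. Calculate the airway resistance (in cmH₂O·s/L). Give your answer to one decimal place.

14.5

Flow: 33 L/min ÷ 60 = 0.55 L/s.
Equation of motion (constant flow): PIP = Vt/C + R·V̇ + PEEP.
R·V̇ = PIP − Vt/C − PEEP = 31 − 515/34.3 − 8 = 31 − 15.015 − 8 = 7.985 cmH2O.
R = 7.985 / 0.55 = 14.518 cmH2O·s/L.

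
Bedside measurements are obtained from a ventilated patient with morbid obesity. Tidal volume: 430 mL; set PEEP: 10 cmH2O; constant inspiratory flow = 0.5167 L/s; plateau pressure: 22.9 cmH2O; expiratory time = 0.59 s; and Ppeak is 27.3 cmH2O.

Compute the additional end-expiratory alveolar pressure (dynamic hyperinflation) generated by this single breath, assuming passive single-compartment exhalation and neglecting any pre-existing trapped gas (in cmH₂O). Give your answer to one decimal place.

1.6

R = (PIP − Pplat)/V̇ = (27.3 − 22.9) / 0.5167 = 4.4/0.5167 = 8.516 cmH2O·s/L.
C = Vt/(Pplat − PEEP) = 430.0 / (22.9 − 10) = 430.0/12.9 = 33.333 mL/cmH2O.
τ = R × C = 8.516 × 0.03333 L/cmH2O = 0.2838 s.
Fraction remaining = e^(−Te/τ) = e^(−0.59/0.2838) = 0.1251; trapped volume = 430.0 × 0.1251 = 53.793 mL.
Additional alveolar pressure from trapping ≈ V_trapped / C = 53.793 / 33.333 = 1.614 cmH2O.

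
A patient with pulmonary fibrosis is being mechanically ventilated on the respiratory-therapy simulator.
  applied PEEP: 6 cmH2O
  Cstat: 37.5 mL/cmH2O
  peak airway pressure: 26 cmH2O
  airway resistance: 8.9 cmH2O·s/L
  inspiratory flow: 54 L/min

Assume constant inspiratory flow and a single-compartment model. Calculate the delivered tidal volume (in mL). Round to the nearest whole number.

Flow: 54 L/min ÷ 60 = 0.9 L/s.
Equation of motion (constant flow): PIP = Vt/C + R·V̇ + PEEP.
Vt/C = PIP − R·V̇ − PEEP = 26 − 8.01 − 6 = 11.99 cmH2O.
Vt = C × 11.99 = 37.5 × 11.99 = 449.63 mL.

450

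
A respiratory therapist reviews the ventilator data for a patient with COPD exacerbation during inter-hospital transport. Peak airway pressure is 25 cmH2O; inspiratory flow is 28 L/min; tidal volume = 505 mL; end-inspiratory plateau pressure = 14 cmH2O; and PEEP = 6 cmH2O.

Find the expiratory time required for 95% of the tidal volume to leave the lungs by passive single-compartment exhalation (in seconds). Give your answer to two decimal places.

Flow: 28 L/min ÷ 60 = 0.4667 L/s.
R = (PIP − Pplat)/V̇ = (25 − 14) / 0.4667 = 11.0/0.4667 = 23.57 cmH2O·s/L.
C = Vt/(Pplat − PEEP) = 505.0 / (14 − 6) = 505.0/8.0 = 63.125 mL/cmH2O.
τ = R × C = 23.57 × 0.06313 L/cmH2O = 1.488 s.
t = −τ·ln(1 − 0.95) = −1.488·ln(0.05) = 4.458 s.

4.46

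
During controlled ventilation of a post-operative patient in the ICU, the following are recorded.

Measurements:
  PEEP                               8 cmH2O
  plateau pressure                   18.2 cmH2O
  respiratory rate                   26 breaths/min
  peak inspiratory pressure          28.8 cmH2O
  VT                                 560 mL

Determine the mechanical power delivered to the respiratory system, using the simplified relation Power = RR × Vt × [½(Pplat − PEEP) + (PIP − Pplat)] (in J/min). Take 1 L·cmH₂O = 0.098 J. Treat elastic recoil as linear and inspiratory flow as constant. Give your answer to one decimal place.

22.4

Per-breath work = Vt × [½(Pplat−PEEP) + (PIP−Pplat)] = 0.560 × [0.5×10.2 + 10.6] = 0.560 × 15.7 = 8.792 L·cmH2O.
Power = 26 × 8.792 = 228.59 L·cmH2O/min.
× 0.098 J/(L·cmH2O) → 22.402 J/min.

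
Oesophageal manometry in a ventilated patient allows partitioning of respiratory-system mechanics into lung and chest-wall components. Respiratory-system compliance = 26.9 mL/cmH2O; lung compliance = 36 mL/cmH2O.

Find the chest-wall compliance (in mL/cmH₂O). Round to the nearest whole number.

106

1/Ccw = 1/Crs − 1/CL.
1/Ccw = 1/26.9 − 1/36 = 0.009397.
Ccw = 106.42 mL/cmH2O.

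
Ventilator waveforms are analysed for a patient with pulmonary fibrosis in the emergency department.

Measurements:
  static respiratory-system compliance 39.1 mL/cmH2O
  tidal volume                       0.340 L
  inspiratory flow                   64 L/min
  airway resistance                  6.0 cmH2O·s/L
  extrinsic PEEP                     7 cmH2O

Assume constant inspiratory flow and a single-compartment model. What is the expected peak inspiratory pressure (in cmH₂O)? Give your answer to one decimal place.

22.1

Flow: 64 L/min ÷ 60 = 1.0667 L/s.
Equation of motion (constant flow): PIP = Vt/C + R·V̇ + PEEP.
PIP = 340/39.1 + 6.0×1.0667 + 7 = 8.696 + 6.4 + 7 = 22.096 cmH2O.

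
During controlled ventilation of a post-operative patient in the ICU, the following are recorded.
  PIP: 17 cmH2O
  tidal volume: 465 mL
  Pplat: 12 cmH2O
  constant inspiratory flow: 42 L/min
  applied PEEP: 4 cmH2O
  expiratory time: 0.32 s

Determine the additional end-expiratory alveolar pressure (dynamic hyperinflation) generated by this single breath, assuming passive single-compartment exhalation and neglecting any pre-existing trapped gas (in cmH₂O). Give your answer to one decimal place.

Flow: 42 L/min ÷ 60 = 0.7 L/s.
R = (PIP − Pplat)/V̇ = (17 − 12) / 0.7 = 5.0/0.7 = 7.143 cmH2O·s/L.
C = Vt/(Pplat − PEEP) = 465.0 / (12 − 4) = 465.0/8.0 = 58.125 mL/cmH2O.
τ = R × C = 7.143 × 0.05813 L/cmH2O = 0.4152 s.
Fraction remaining = e^(−Te/τ) = e^(−0.32/0.4152) = 0.4627; trapped volume = 465.0 × 0.4627 = 215.16 mL.
Additional alveolar pressure from trapping ≈ V_trapped / C = 215.16 / 58.125 = 3.702 cmH2O.

3.7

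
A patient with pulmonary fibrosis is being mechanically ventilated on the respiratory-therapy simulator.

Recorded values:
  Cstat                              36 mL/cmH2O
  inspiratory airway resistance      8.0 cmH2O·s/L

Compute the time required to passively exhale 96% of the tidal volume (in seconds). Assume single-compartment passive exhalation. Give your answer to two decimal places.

0.93

τ = R × C = 8.0 × 36 mL/cmH2O = 8.0 × 0.036 L/cmH2O = 0.288 s.
Exhaled fraction f = 1 − e^(−t/τ) → t = −τ·ln(1 − f) = −0.288·ln(0.04) = 0.927 s.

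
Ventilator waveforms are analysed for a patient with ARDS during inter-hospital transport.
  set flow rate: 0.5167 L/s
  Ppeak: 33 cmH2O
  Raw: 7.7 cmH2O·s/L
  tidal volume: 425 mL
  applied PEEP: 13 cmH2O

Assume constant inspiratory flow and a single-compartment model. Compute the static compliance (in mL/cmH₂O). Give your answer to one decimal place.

26.5

Equation of motion (constant flow): PIP = Vt/C + R·V̇ + PEEP.
Vt/C = PIP − R·V̇ − PEEP = 33 − 7.7×0.5167 − 13 = 33 − 3.979 − 13 = 16.021 cmH2O.
C = Vt / 16.021 = 425 / 16.021 = 26.528 mL/cmH2O.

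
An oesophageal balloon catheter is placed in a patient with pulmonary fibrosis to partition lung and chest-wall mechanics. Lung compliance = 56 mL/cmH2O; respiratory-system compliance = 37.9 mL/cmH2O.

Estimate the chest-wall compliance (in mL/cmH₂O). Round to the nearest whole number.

1/Ccw = 1/Crs − 1/CL.
1/Ccw = 1/37.9 − 1/56 = 0.008528.
Ccw = 117.26 mL/cmH2O.

117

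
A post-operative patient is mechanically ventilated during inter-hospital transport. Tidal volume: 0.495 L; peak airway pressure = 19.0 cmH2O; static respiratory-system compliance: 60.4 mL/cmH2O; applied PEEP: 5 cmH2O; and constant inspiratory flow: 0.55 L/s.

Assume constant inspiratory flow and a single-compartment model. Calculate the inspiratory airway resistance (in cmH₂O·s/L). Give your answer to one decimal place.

Equation of motion (constant flow): PIP = Vt/C + R·V̇ + PEEP.
R·V̇ = PIP − Vt/C − PEEP = 19.0 − 495/60.4 − 5 = 19.0 − 8.195 − 5 = 5.805 cmH2O.
R = 5.805 / 0.55 = 10.555 cmH2O·s/L.

10.6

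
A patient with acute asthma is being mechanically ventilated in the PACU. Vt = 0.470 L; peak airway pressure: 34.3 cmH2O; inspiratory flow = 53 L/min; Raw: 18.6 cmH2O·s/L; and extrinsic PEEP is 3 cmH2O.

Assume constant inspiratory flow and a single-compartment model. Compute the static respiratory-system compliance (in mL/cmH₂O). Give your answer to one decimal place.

31.6

Flow: 53 L/min ÷ 60 = 0.8833 L/s.
Equation of motion (constant flow): PIP = Vt/C + R·V̇ + PEEP.
Vt/C = PIP − R·V̇ − PEEP = 34.3 − 18.6×0.8833 − 3 = 34.3 − 16.429 − 3 = 14.871 cmH2O.
C = Vt / 14.871 = 470 / 14.871 = 31.605 mL/cmH2O.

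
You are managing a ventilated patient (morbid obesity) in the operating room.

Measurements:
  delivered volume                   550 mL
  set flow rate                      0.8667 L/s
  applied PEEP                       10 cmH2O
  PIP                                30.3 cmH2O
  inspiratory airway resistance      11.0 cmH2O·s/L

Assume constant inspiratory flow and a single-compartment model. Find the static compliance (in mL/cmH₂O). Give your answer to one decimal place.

Equation of motion (constant flow): PIP = Vt/C + R·V̇ + PEEP.
Vt/C = PIP − R·V̇ − PEEP = 30.3 − 11.0×0.8667 − 10 = 30.3 − 9.534 − 10 = 10.766 cmH2O.
C = Vt / 10.766 = 550 / 10.766 = 51.087 mL/cmH2O.

51.1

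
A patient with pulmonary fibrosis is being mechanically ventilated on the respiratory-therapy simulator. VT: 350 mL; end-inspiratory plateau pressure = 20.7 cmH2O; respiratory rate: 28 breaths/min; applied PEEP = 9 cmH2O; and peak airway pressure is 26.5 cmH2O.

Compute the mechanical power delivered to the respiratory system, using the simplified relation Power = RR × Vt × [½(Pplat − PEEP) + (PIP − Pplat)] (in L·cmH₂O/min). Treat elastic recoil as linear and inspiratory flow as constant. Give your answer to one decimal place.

Per-breath work = Vt × [½(Pplat−PEEP) + (PIP−Pplat)] = 0.350 × [0.5×11.7 + 5.8] = 0.350 × 11.65 = 4.078 L·cmH2O.
Power = 28 × 4.078 = 114.18 L·cmH2O/min.

114.2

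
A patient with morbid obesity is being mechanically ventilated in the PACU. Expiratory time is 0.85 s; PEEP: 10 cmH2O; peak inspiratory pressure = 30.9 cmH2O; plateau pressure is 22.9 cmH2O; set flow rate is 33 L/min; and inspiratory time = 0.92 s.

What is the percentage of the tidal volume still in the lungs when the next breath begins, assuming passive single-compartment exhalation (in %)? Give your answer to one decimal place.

22.5

Flow: 33 L/min ÷ 60 = 0.55 L/s.
Vt = flow × Ti = 0.55 L/s × 0.92 s × 1000 mL/L = 506.0 mL.
R = (PIP − Pplat)/V̇ = (30.9 − 22.9) / 0.55 = 8.0/0.55 = 14.545 cmH2O·s/L.
C = Vt/(Pplat − PEEP) = 506.0 / (22.9 − 10) = 506.0/12.9 = 39.225 mL/cmH2O.
τ = R × C = 14.545 × 0.03923 L/cmH2O = 0.5706 s.
Fraction remaining at end-expiration = e^(−Te/τ) = e^(−0.85/0.5706) = 0.2254 → 22.54%.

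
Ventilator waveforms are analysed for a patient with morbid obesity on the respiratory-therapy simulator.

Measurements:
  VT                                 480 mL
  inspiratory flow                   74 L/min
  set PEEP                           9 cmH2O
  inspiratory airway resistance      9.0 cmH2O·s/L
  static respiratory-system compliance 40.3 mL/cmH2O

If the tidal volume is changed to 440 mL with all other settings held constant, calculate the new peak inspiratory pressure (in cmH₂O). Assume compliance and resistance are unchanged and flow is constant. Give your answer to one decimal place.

Flow: 74 L/min ÷ 60 = 1.2333 L/s.
PIP = Vt/C + R·V̇ + PEEP (constant-flow equation of motion).
Only the elastic term changes: ΔPIP = ΔVt / C = (440 − 480) / 40.3 = -0.9926 cmH2O.
Original PIP = 480/40.3 + 9.0×1.2333 + 9 = 32.01 cmH2O; new PIP = 32.01 + (-0.9926) = 31.017 cmH2O.

31.0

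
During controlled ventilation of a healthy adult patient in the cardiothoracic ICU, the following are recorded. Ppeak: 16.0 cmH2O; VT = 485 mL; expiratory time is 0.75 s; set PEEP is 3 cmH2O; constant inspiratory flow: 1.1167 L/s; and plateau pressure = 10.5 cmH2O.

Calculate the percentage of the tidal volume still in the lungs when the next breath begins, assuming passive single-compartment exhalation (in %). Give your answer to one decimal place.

9.5

R = (PIP − Pplat)/V̇ = (16.0 − 10.5) / 1.1167 = 5.5/1.1167 = 4.925 cmH2O·s/L.
C = Vt/(Pplat − PEEP) = 485.0 / (10.5 − 3) = 485.0/7.5 = 64.667 mL/cmH2O.
τ = R × C = 4.925 × 0.06467 L/cmH2O = 0.3185 s.
Fraction remaining at end-expiration = e^(−Te/τ) = e^(−0.75/0.3185) = 0.09491 → 9.491%.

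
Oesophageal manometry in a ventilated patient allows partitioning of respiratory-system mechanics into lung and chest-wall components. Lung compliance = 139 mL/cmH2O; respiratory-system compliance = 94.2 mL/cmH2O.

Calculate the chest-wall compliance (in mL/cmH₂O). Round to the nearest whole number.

1/Ccw = 1/Crs − 1/CL.
1/Ccw = 1/94.2 − 1/139 = 0.003421.
Ccw = 292.31 mL/cmH2O.

292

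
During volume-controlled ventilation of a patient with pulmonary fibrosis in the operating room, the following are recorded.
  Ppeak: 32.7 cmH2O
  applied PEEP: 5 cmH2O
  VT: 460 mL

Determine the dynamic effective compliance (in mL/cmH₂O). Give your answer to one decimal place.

16.6

Dynamic compliance = Vt / (PIP − PEEP) = 460 / (32.7 − 5) = 460 / 27.7 = 16.606 mL/cmH2O.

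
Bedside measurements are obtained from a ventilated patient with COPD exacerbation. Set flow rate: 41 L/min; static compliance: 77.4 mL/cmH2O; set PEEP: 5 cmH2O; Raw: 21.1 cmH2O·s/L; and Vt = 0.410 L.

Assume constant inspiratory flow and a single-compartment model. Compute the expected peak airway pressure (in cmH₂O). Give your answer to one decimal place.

Flow: 41 L/min ÷ 60 = 0.6833 L/s.
Equation of motion (constant flow): PIP = Vt/C + R·V̇ + PEEP.
PIP = 410/77.4 + 21.1×0.6833 + 5 = 5.297 + 14.418 + 5 = 24.715 cmH2O.

24.7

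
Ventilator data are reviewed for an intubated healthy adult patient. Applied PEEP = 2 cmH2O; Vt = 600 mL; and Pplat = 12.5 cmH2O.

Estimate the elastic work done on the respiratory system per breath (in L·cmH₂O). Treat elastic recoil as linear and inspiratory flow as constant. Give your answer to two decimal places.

3.15

Elastic work ≈ ½ × (Pplat − PEEP) × Vt = 0.5 × (12.5 − 2) × 0.600 L = 0.5 × 10.5 × 0.600 = 3.15 L·cmH2O.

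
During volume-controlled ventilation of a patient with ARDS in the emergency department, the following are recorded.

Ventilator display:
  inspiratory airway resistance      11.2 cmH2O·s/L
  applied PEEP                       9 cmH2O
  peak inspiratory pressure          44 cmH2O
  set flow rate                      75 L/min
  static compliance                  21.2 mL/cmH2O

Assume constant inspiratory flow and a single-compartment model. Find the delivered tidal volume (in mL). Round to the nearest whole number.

Flow: 75 L/min ÷ 60 = 1.25 L/s.
Equation of motion (constant flow): PIP = Vt/C + R·V̇ + PEEP.
Vt/C = PIP − R·V̇ − PEEP = 44 − 14.0 − 9 = 21.0 cmH2O.
Vt = C × 21.0 = 21.2 × 21.0 = 445.2 mL.

445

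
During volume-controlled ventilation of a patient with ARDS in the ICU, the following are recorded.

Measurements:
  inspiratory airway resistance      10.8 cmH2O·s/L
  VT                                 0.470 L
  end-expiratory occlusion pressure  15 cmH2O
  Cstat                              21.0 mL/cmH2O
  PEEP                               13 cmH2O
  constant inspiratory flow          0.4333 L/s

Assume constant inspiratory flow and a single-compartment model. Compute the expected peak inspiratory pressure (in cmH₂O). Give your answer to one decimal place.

Total PEEP = 15 cmH2O (set 13 + intrinsic 2); this is the baseline alveolar pressure.
Equation of motion (constant flow): PIP = Vt/C + R·V̇ + PEEP.
PIP = 470/21.0 + 10.8×0.4333 + 15 = 22.381 + 4.68 + 15 = 42.061 cmH2O.

42.1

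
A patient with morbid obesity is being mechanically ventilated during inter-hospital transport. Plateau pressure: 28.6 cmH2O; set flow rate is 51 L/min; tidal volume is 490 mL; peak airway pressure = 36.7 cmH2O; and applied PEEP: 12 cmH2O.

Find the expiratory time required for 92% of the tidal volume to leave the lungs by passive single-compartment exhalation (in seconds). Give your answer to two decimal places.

Flow: 51 L/min ÷ 60 = 0.85 L/s.
R = (PIP − Pplat)/V̇ = (36.7 − 28.6) / 0.85 = 8.1/0.85 = 9.529 cmH2O·s/L.
C = Vt/(Pplat − PEEP) = 490.0 / (28.6 − 12) = 490.0/16.6 = 29.518 mL/cmH2O.
τ = R × C = 9.529 × 0.02952 L/cmH2O = 0.2813 s.
t = −τ·ln(1 − 0.92) = −0.2813·ln(0.08) = 0.7105 s.

0.71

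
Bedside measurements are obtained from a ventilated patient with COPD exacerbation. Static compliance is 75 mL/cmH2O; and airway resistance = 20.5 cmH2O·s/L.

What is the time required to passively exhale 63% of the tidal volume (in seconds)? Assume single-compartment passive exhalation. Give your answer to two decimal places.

1.53

τ = R × C = 20.5 × 75 mL/cmH2O = 20.5 × 0.075 L/cmH2O = 1.538 s.
Exhaled fraction f = 1 − e^(−t/τ) → t = −τ·ln(1 − f) = −1.538·ln(0.37) = 1.529 s.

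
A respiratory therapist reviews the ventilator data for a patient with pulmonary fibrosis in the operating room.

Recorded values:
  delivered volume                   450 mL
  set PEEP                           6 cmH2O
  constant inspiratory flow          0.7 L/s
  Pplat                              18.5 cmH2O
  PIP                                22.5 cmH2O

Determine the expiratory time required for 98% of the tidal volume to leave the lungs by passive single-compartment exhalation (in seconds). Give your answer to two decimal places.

0.80

R = (PIP − Pplat)/V̇ = (22.5 − 18.5) / 0.7 = 4.0/0.7 = 5.714 cmH2O·s/L.
C = Vt/(Pplat − PEEP) = 450.0 / (18.5 − 6) = 450.0/12.5 = 36.0 mL/cmH2O.
τ = R × C = 5.714 × 0.036 L/cmH2O = 0.2057 s.
t = −τ·ln(1 − 0.98) = −0.2057·ln(0.02) = 0.8047 s.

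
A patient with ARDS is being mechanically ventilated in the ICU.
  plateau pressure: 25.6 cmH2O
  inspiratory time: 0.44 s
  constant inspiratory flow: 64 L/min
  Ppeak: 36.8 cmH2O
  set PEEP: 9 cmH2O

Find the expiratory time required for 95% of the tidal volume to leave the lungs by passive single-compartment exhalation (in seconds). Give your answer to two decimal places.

Flow: 64 L/min ÷ 60 = 1.0667 L/s.
Vt = flow × Ti = 1.0667 L/s × 0.44 s × 1000 mL/L = 469.35 mL.
R = (PIP − Pplat)/V̇ = (36.8 − 25.6) / 1.0667 = 11.2/1.0667 = 10.5 cmH2O·s/L.
C = Vt/(Pplat − PEEP) = 469.35 / (25.6 − 9) = 469.35/16.6 = 28.274 mL/cmH2O.
τ = R × C = 10.5 × 0.02827 L/cmH2O = 0.2968 s.
t = −τ·ln(1 − 0.95) = −0.2968·ln(0.05) = 0.8891 s.

0.89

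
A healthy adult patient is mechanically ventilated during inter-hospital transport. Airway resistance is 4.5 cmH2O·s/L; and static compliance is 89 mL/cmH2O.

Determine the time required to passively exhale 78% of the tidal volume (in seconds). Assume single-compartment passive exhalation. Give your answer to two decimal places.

0.61

τ = R × C = 4.5 × 89 mL/cmH2O = 4.5 × 0.089 L/cmH2O = 0.4005 s.
Exhaled fraction f = 1 − e^(−t/τ) → t = −τ·ln(1 − f) = −0.4005·ln(0.22) = 0.6064 s.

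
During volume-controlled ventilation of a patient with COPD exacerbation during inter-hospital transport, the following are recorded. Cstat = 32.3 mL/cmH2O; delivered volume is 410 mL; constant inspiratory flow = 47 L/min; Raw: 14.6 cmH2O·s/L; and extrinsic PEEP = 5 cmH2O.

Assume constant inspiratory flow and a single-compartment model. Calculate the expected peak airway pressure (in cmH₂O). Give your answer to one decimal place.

29.1

Flow: 47 L/min ÷ 60 = 0.7833 L/s.
Equation of motion (constant flow): PIP = Vt/C + R·V̇ + PEEP.
PIP = 410/32.3 + 14.6×0.7833 + 5 = 12.693 + 11.436 + 5 = 29.129 cmH2O.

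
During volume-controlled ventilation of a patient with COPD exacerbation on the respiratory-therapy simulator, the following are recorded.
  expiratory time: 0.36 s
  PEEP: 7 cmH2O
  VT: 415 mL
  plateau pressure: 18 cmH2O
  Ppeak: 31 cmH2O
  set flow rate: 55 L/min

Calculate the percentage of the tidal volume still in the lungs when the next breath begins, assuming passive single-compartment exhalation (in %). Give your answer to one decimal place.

Flow: 55 L/min ÷ 60 = 0.9167 L/s.
R = (PIP − Pplat)/V̇ = (31 − 18) / 0.9167 = 13.0/0.9167 = 14.181 cmH2O·s/L.
C = Vt/(Pplat − PEEP) = 415.0 / (18 − 7) = 415.0/11.0 = 37.727 mL/cmH2O.
τ = R × C = 14.181 × 0.03773 L/cmH2O = 0.535 s.
Fraction remaining at end-expiration = e^(−Te/τ) = e^(−0.36/0.535) = 0.5102 → 51.02%.

51.0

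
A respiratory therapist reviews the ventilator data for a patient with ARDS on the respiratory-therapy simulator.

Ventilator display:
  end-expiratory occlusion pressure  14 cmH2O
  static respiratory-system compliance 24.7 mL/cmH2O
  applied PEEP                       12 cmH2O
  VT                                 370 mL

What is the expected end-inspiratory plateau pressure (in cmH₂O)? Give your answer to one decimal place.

29.0

End-expiratory occlusion gives total PEEP = 14 cmH2O (intrinsic PEEP = 14 − 12 = 2). Use total PEEP for the elastic gradient.
Pplat = PEEPtotal + Vt / Cstat = 14 + 370 / 24.7 = 14 + 14.98 = 28.98 cmH2O.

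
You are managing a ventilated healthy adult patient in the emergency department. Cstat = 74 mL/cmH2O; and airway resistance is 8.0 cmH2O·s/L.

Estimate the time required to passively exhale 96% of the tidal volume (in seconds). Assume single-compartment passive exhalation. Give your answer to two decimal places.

1.91

τ = R × C = 8.0 × 74 mL/cmH2O = 8.0 × 0.074 L/cmH2O = 0.592 s.
Exhaled fraction f = 1 − e^(−t/τ) → t = −τ·ln(1 − f) = −0.592·ln(0.04) = 1.906 s.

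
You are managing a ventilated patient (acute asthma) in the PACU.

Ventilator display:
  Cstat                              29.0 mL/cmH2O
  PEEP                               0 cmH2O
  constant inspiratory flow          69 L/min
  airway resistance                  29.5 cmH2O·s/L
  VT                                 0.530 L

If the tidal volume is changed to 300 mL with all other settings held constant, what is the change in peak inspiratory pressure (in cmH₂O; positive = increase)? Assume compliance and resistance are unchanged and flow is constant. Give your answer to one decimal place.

PIP = Vt/C + R·V̇ + PEEP (constant-flow equation of motion).
Only the elastic term changes: ΔPIP = ΔVt / C = (300 − 530) / 29.0 = -7.931 cmH2O.

-7.9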